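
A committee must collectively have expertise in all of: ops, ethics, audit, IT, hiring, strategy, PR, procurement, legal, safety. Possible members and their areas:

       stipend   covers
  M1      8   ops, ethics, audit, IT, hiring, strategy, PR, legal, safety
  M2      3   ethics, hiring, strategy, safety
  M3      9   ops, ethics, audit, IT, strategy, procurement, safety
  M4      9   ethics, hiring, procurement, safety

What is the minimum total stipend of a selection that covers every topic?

17

M1, M3 cover every topic at stipend 8 + 9 = 17.
Any cover uses at least 2 members; among all covering selections none totals below 17.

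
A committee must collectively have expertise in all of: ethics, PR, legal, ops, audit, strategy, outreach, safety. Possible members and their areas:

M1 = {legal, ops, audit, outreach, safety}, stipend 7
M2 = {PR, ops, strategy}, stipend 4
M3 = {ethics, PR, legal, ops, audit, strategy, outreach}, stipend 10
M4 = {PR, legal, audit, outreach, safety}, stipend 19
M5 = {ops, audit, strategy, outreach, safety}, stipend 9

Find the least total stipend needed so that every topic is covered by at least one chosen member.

M1, M3 cover every topic at stipend 7 + 10 = 17.
Any cover uses at least 2 members; among all covering selections none totals below 17.

17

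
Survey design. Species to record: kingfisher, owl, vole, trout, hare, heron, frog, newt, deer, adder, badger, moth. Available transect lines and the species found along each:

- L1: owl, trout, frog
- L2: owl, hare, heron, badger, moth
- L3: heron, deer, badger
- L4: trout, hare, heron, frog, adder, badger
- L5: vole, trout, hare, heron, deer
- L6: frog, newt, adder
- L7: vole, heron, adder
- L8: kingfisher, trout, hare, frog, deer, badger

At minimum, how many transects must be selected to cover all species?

4

L2, L5, L6, L8 together cover {kingfisher, owl, vole, trout, hare, heron, frog, newt, deer, adder, badger, moth} — every species.
No 3 of the 8 transects cover everything (all 56 triples fall short), so 4 is minimum.
Greedy (largest uncovered first) would take L4, L2, L5, L6, L8 — 5 transects — but 4 suffice.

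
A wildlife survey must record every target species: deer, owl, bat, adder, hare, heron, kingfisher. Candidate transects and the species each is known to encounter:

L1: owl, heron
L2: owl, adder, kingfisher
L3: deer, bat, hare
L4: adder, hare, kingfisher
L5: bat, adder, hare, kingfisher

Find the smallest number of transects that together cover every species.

L1, L2, L3 together cover {deer, owl, bat, adder, hare, heron, kingfisher} — every species.
No 2 of the 5 transects cover everything (all 10 pairs fall short), so 3 is minimum.

3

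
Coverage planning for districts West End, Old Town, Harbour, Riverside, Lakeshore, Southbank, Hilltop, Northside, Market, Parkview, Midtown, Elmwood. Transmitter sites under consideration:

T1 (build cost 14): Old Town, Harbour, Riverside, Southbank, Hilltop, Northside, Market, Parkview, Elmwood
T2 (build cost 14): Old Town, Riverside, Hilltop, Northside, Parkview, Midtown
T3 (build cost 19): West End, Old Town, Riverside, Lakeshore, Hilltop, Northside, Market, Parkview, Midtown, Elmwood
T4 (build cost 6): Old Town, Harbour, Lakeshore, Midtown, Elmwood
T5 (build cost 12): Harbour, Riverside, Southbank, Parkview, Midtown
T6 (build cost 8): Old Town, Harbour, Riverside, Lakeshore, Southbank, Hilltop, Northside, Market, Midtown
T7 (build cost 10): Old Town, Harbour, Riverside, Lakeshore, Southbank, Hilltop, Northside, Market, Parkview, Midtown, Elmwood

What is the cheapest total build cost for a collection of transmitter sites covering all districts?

T3, T6 cover every district at build cost 19 + 8 = 27.
Any cover uses at least 2 transmitter sites; among all covering selections none totals below 27.
Greedy by coverage-per-build cost would pick T6, T7, T3 for 37 — worse than the optimum 27.

27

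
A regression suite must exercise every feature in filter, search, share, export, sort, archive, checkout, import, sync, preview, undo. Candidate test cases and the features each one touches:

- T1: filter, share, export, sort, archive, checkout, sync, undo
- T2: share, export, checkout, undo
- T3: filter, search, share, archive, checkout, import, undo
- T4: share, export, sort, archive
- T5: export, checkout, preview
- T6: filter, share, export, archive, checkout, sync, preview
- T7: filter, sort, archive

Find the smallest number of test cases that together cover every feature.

3

T1, T3, T5 together cover {filter, search, share, export, sort, archive, checkout, import, sync, preview, undo} — every feature.
No 2 of the 7 test cases cover everything (all 21 pairs fall short), so 3 is minimum.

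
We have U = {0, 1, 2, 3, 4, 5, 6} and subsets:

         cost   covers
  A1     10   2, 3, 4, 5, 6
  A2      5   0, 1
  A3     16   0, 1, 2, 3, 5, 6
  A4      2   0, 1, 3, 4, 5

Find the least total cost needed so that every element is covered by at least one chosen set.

A1, A4 cover every element at cost 10 + 2 = 12.
Any cover uses at least 2 sets; among all covering selections none totals below 12.

12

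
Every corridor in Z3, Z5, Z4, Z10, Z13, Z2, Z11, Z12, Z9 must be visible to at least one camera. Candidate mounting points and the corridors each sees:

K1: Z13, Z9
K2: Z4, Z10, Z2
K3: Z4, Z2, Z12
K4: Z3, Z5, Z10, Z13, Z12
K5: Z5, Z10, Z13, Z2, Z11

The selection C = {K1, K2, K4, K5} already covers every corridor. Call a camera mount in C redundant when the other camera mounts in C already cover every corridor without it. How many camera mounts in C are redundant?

Drop K1: Z9 uncovered — not redundant.
Drop K2: Z4 uncovered — not redundant.
Drop K4: Z3, Z12 uncovered — not redundant.
Drop K5: Z11 uncovered — not redundant.
None of the camera mounts in C is redundant.

0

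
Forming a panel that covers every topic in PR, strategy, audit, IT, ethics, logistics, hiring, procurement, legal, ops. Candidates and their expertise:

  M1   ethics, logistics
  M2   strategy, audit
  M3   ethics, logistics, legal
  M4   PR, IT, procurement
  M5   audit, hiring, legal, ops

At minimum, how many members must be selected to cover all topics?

M1, M2, M4, M5 together cover {PR, strategy, audit, IT, ethics, logistics, hiring, procurement, legal, ops} — every topic.
No 3 of the 5 members cover everything (all 10 triples fall short), so 4 is minimum.

4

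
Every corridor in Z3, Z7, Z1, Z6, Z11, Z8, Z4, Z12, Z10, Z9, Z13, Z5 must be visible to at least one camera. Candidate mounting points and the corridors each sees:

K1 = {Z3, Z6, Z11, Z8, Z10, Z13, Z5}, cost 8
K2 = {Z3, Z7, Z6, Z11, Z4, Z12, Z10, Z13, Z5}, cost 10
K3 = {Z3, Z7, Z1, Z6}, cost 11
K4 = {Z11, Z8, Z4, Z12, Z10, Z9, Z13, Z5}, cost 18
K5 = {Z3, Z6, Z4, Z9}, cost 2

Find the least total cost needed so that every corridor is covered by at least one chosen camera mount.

K3, K4 cover every corridor at cost 11 + 18 = 29.
Any cover uses at least 2 camera mounts; among all covering selections none totals below 29.
Greedy by coverage-per-cost would pick K5, K1, K2, K3 for 31 — worse than the optimum 29.

29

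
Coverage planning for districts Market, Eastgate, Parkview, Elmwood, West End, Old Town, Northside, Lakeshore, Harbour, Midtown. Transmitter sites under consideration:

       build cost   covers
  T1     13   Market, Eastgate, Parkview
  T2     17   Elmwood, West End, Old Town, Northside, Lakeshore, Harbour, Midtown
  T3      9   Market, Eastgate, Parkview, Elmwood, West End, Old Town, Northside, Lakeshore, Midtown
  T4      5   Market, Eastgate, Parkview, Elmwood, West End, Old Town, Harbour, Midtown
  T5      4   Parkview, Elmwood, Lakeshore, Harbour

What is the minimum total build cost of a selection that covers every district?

13

T3, T5 cover every district at build cost 9 + 4 = 13.
Any cover uses at least 2 transmitter sites; among all covering selections none totals below 13.
Greedy by coverage-per-build cost would pick T4, T5, T3 for 18 — worse than the optimum 13.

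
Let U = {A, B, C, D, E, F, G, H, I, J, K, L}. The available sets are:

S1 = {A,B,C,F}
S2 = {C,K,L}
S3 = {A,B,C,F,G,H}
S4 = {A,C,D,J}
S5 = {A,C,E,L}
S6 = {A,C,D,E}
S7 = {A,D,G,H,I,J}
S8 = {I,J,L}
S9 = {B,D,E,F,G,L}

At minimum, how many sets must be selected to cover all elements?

3

S2, S7, S9 together cover {A, B, C, D, E, F, G, H, I, J, K, L} — every element.
No 2 of the 9 sets cover everything (all 36 pairs fall short), so 3 is minimum.
Greedy (largest uncovered first) would take S3, S7, S2, S5 — 4 sets — but 3 suffice.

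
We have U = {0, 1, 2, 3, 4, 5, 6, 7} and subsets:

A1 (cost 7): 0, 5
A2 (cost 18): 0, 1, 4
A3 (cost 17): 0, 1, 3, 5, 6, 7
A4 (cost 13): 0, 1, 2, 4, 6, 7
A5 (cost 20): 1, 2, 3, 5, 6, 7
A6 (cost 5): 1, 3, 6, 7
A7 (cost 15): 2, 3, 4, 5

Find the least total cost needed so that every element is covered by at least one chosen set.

A1, A4, A6 cover every element at cost 7 + 13 + 5 = 25.
Any cover uses at least 2 sets; among all covering selections none totals below 25.

25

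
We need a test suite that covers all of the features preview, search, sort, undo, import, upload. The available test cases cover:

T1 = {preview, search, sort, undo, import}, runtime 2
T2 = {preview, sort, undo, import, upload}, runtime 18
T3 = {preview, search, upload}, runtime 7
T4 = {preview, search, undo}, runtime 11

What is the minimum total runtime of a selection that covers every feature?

9

T1, T3 cover every feature at runtime 2 + 7 = 9.
Any cover uses at least 2 test cases; among all covering selections none totals below 9.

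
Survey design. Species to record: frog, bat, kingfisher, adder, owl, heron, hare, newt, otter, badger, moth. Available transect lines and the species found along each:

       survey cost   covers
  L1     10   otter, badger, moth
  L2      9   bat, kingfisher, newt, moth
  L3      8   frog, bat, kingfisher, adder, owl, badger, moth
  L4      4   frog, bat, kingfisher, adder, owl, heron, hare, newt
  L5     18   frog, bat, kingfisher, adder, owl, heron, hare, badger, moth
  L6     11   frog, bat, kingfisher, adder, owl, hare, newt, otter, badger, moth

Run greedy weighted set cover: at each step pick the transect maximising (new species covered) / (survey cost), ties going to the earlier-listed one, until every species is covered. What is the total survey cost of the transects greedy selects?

14

Pick 1: L4 adds 8 new (frog, bat, kingfisher, adder, owl, heron, hare, newt) at survey cost 4 (ratio 8/4).
Pick 2: L1 adds 3 new (otter, badger, moth) at survey cost 10 (ratio 3/10).
Greedy total survey cost: 4 + 10 = 14.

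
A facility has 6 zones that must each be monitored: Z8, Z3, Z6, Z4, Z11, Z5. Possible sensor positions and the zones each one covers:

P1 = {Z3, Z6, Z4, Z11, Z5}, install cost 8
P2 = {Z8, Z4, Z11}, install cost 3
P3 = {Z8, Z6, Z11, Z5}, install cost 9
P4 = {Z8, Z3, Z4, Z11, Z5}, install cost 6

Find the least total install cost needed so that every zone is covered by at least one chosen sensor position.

11

P1, P2 cover every zone at install cost 8 + 3 = 11.
Any cover uses at least 2 sensor positions; among all covering selections none totals below 11.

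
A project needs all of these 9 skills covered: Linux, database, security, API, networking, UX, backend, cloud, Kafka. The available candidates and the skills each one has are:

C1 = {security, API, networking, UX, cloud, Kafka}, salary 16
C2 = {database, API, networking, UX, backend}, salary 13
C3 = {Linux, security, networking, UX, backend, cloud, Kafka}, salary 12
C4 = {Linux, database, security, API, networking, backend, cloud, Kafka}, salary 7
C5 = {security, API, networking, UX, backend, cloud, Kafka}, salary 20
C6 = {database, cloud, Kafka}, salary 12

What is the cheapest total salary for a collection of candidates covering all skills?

C3, C4 cover every skill at salary 12 + 7 = 19.
Any cover uses at least 2 candidates; among all covering selections none totals below 19.

19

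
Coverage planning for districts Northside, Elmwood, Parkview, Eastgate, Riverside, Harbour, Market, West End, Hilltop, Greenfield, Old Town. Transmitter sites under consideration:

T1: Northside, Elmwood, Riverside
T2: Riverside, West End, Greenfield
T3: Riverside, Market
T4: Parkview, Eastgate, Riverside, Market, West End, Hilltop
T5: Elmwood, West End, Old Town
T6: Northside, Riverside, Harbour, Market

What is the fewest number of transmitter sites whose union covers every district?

T2, T4, T5, T6 together cover {Northside, Elmwood, Parkview, Eastgate, Riverside, Harbour, Market, West End, Hilltop, Greenfield, Old Town} — every district.
No 3 of the 6 transmitter sites cover everything (all 20 triples fall short), so 4 is minimum.
Greedy (largest uncovered first) would take T4, T1, T2, T5, T6 — 5 transmitter sites — but 4 suffice.

4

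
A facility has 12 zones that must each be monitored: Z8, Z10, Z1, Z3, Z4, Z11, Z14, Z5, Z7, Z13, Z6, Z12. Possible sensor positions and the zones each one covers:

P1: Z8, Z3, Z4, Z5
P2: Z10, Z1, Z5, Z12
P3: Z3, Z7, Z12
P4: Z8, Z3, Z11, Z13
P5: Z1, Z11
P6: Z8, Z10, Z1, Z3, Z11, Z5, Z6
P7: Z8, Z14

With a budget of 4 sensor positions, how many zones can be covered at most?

Choosing P1, P3, P4, P6 covers {Z8, Z10, Z1, Z3, Z4, Z11, Z5, Z7, Z13, Z6, Z12} — 11 zones.
No choice of 4 sensor positions does better; here Z14 is left uncovered.

11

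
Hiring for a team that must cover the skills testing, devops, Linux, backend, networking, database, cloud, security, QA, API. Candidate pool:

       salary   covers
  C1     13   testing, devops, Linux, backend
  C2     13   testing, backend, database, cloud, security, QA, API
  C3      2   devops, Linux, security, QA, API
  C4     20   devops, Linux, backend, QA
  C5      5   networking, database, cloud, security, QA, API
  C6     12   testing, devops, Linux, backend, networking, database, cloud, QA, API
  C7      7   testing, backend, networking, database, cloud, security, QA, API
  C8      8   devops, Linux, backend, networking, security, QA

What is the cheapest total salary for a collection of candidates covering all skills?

C3, C7 cover every skill at salary 2 + 7 = 9.
Any cover uses at least 2 candidates; among all covering selections none totals below 9.

9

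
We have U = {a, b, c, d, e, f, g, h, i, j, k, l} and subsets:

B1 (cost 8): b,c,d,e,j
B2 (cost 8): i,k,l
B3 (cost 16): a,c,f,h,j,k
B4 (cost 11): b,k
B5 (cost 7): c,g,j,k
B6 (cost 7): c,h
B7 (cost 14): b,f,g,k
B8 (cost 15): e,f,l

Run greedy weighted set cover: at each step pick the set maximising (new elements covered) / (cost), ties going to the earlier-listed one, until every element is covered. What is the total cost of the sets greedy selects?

Pick 1: B1 adds 5 new (b, c, d, e, j) at cost 8 (ratio 5/8).
Pick 2: B2 adds 3 new (i, k, l) at cost 8 (ratio 3/8).
Pick 3: B3 adds 3 new (a, f, h) at cost 16 (ratio 3/16).
Pick 4: B5 adds 1 new (g) at cost 7 (ratio 1/7).
Greedy total cost: 8 + 8 + 16 + 7 = 39.

39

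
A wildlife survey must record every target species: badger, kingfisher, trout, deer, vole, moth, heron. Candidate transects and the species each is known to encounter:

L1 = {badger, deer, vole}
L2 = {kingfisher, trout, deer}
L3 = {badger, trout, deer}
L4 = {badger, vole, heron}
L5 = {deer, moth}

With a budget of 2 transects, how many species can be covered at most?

6

Choosing L2, L4 covers {badger, kingfisher, trout, deer, vole, heron} — 6 species.
No choice of 2 transects does better; here moth is left uncovered.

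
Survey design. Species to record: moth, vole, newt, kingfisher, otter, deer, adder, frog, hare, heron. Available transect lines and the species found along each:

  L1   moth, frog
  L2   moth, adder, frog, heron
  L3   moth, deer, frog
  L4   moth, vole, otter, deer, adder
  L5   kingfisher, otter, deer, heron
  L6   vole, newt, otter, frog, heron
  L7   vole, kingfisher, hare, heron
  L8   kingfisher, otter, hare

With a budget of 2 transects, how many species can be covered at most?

8

Choosing L4, L6 covers {moth, vole, newt, otter, deer, adder, frog, heron} — 8 species.
No choice of 2 transects does better; here kingfisher, hare are left uncovered.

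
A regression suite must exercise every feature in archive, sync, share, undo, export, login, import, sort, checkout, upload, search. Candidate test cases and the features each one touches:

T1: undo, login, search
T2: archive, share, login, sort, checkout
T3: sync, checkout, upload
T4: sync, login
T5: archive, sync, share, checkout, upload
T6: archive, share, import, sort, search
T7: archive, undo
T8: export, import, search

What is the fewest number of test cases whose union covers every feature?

T1, T2, T3, T8 together cover {archive, sync, share, undo, export, login, import, sort, checkout, upload, search} — every feature.
No 3 of the 8 test cases cover everything (all 56 triples fall short), so 4 is minimum.

4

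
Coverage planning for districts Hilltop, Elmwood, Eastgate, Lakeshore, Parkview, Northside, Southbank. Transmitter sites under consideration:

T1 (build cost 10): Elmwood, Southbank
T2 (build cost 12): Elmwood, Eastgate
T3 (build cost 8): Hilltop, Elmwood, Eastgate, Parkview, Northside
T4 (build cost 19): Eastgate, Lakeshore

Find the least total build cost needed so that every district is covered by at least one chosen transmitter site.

T1, T3, T4 cover every district at build cost 10 + 8 + 19 = 37.
Any cover uses at least 3 transmitter sites; among all covering selections none totals below 37.

37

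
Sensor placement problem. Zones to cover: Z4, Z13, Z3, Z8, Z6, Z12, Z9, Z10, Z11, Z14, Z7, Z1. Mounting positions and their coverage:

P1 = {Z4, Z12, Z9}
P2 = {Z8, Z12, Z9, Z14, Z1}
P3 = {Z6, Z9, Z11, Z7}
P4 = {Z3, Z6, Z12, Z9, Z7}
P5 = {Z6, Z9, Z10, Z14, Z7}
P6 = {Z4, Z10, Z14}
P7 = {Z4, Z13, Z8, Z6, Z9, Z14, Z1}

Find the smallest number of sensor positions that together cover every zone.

P3, P4, P5, P7 together cover {Z4, Z13, Z3, Z8, Z6, Z12, Z9, Z10, Z11, Z14, Z7, Z1} — every zone.
No 3 of the 7 sensor positions cover everything (all 35 triples fall short), so 4 is minimum.

4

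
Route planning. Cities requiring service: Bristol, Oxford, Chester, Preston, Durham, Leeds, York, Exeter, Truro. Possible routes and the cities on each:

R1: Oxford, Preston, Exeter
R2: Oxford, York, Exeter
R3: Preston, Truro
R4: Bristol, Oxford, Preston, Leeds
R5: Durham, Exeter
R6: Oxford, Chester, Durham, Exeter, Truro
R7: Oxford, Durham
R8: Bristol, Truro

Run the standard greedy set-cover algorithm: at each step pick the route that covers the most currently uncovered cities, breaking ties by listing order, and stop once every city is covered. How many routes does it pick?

3

Pick 1: R6 covers 5 new cities (Oxford, Chester, Durham, Exeter, Truro).
Pick 2: R4 covers 3 new cities (Bristol, Preston, Leeds).
Pick 3: R2 covers 1 new cities (York).
Greedy uses 3 routes.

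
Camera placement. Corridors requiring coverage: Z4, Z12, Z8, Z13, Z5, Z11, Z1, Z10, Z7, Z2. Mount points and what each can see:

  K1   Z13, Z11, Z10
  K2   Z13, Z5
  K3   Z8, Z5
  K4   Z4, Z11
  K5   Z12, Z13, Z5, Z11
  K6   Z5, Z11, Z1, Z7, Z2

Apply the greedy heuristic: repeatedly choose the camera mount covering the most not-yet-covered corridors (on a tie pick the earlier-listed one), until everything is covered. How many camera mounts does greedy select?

Pick 1: K6 covers 5 new corridors (Z5, Z11, Z1, Z7, Z2).
Pick 2: K1 covers 2 new corridors (Z13, Z10).
Pick 3: K3 covers 1 new corridors (Z8).
Pick 4: K4 covers 1 new corridors (Z4).
Pick 5: K5 covers 1 new corridors (Z12).
Greedy uses 5 camera mounts.

5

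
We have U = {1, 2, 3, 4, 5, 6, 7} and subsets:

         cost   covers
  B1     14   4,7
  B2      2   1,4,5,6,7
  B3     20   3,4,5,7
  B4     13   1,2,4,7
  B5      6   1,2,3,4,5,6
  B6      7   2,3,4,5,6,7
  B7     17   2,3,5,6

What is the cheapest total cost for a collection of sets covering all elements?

B2, B5 cover every element at cost 2 + 6 = 8.
Any cover uses at least 2 sets; among all covering selections none totals below 8.

8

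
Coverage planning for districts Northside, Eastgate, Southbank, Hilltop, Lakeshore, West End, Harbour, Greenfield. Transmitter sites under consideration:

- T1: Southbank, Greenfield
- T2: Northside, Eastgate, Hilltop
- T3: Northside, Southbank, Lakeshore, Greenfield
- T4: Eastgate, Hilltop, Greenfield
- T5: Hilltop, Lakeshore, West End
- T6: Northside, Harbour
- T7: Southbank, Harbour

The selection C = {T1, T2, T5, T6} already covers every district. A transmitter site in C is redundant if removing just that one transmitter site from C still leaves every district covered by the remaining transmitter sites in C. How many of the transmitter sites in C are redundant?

Drop T1: Southbank, Greenfield uncovered — not redundant.
Drop T2: Eastgate uncovered — not redundant.
Drop T5: Lakeshore, West End uncovered — not redundant.
Drop T6: Harbour uncovered — not redundant.
None of the transmitter sites in C is redundant.

0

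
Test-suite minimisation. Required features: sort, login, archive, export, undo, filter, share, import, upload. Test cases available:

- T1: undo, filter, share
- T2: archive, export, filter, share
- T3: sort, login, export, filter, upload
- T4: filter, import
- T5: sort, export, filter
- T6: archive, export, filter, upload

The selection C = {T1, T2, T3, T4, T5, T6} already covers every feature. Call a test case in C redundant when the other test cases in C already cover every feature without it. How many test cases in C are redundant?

3

Drop T1: undo uncovered — not redundant.
Drop T2: the rest still cover every feature — redundant.
Drop T3: login uncovered — not redundant.
Drop T4: import uncovered — not redundant.
Drop T5: the rest still cover every feature — redundant.
Drop T6: the rest still cover every feature — redundant.
3 redundant: T2, T5, T6.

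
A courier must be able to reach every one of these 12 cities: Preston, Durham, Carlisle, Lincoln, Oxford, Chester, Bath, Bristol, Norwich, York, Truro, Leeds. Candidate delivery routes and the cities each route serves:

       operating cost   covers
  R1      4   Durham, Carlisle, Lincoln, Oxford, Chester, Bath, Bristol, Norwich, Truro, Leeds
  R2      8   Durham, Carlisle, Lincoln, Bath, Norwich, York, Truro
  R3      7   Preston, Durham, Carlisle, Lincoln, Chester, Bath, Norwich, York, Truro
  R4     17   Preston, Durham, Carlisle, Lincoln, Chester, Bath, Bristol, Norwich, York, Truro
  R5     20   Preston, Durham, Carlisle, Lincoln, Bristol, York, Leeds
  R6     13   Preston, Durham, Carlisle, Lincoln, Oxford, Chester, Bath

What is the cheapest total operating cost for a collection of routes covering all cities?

R1, R3 cover every city at operating cost 4 + 7 = 11.
Any cover uses at least 2 routes; among all covering selections none totals below 11.

11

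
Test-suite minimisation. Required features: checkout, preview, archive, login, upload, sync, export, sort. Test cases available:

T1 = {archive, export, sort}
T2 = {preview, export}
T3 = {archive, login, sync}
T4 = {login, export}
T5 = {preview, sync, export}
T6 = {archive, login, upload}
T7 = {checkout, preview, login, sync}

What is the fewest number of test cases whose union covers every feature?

3

T1, T6, T7 together cover {checkout, preview, archive, login, upload, sync, export, sort} — every feature.
No 2 of the 7 test cases cover everything (all 21 pairs fall short), so 3 is minimum.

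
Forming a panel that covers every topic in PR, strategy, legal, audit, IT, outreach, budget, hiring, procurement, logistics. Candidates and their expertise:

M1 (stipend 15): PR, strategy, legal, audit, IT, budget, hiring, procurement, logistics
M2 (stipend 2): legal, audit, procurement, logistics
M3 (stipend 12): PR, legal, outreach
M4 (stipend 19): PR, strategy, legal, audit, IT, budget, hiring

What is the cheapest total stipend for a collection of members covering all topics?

M1, M3 cover every topic at stipend 15 + 12 = 27.
Any cover uses at least 2 members; among all covering selections none totals below 27.

27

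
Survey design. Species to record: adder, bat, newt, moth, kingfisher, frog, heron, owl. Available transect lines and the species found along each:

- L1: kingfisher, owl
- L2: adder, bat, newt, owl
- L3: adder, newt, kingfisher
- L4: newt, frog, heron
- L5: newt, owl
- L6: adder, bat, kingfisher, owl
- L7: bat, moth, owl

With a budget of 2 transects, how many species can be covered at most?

7

Choosing L4, L6 covers {adder, bat, newt, kingfisher, frog, heron, owl} — 7 species.
No choice of 2 transects does better; here moth is left uncovered.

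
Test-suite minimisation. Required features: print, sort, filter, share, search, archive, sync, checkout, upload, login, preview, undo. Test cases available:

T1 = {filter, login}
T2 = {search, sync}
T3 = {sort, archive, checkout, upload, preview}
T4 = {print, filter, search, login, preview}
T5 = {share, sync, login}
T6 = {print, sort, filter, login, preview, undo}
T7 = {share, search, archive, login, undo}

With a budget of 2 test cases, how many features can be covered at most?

9

Choosing T3, T4 covers {print, sort, filter, search, archive, checkout, upload, login, preview} — 9 features.
No choice of 2 test cases does better; here share, sync, undo are left uncovered.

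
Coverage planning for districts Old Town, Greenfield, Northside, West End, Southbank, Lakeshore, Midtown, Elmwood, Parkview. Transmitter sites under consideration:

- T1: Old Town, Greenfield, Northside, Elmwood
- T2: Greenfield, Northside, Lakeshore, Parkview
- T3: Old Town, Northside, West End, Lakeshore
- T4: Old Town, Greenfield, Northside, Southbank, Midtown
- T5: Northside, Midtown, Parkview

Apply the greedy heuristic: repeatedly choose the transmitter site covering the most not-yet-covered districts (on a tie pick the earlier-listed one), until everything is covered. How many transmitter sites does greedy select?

Pick 1: T4 covers 5 new districts (Old Town, Greenfield, Northside, Southbank, Midtown).
Pick 2: T2 covers 2 new districts (Lakeshore, Parkview).
Pick 3: T1 covers 1 new districts (Elmwood).
Pick 4: T3 covers 1 new districts (West End).
Greedy uses 4 transmitter sites.

4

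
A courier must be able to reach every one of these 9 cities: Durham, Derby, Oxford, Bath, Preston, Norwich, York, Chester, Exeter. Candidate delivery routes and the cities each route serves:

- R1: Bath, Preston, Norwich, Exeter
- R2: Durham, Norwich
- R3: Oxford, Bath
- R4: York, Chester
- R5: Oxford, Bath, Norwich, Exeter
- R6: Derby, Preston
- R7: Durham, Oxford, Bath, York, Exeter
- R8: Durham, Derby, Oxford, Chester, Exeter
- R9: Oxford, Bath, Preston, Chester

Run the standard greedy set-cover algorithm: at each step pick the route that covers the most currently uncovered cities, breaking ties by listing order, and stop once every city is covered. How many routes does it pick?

3

Pick 1: R7 covers 5 new cities (Durham, Oxford, Bath, York, Exeter).
Pick 2: R1 covers 2 new cities (Preston, Norwich).
Pick 3: R8 covers 2 new cities (Derby, Chester).
Greedy uses 3 routes.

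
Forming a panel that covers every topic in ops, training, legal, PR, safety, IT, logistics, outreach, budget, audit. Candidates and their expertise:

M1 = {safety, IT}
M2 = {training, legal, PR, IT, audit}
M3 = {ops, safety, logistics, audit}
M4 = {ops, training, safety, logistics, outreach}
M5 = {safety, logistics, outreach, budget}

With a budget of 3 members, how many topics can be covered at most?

10

Choosing M2, M3, M5 covers {ops, training, legal, PR, safety, IT, logistics, outreach, budget, audit} — 10 topics.
That is all 10 topics.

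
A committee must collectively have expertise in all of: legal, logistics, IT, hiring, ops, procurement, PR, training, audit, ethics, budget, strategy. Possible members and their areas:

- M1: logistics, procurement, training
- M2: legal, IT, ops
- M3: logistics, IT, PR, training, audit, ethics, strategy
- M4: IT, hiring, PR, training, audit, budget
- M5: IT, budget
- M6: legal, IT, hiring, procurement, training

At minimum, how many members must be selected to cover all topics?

M1, M2, M3, M4 together cover {legal, logistics, IT, hiring, ops, procurement, PR, training, audit, ethics, budget, strategy} — every topic.
No 3 of the 6 members cover everything (all 20 triples fall short), so 4 is minimum.

4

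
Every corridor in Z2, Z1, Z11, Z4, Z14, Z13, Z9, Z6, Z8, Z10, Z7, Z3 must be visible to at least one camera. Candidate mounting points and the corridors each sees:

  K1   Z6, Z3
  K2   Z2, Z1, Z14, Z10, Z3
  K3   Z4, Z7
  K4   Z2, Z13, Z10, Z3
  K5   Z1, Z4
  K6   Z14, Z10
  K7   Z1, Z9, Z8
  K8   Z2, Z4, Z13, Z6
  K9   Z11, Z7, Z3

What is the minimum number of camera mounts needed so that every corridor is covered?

K2, K7, K8, K9 together cover {Z2, Z1, Z11, Z4, Z14, Z13, Z9, Z6, Z8, Z10, Z7, Z3} — every corridor.
No 3 of the 9 camera mounts cover everything (all 84 triples fall short), so 4 is minimum.

4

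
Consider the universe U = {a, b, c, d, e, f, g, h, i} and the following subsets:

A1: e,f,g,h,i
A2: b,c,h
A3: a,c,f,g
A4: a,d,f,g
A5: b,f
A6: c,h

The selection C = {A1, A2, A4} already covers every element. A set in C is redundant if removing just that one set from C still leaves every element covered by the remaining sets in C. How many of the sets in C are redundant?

0

Drop A1: e, i uncovered — not redundant.
Drop A2: b, c uncovered — not redundant.
Drop A4: a, d uncovered — not redundant.
None of the sets in C is redundant.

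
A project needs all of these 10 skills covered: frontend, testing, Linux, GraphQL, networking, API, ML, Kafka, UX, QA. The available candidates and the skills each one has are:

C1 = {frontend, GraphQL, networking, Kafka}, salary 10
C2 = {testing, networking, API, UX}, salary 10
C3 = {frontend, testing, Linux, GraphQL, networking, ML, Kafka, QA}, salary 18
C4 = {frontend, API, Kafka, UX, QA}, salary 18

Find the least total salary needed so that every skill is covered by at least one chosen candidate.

C2, C3 cover every skill at salary 10 + 18 = 28.
Any cover uses at least 2 candidates; among all covering selections none totals below 28.

28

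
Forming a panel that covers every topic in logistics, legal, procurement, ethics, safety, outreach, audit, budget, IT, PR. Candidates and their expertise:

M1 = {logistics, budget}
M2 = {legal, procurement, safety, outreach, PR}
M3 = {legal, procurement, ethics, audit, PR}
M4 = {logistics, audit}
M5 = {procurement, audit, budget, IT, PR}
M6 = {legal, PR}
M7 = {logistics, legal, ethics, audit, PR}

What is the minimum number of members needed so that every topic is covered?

M2, M5, M7 together cover {logistics, legal, procurement, ethics, safety, outreach, audit, budget, IT, PR} — every topic.
No 2 of the 7 members cover everything (all 21 pairs fall short), so 3 is minimum.

3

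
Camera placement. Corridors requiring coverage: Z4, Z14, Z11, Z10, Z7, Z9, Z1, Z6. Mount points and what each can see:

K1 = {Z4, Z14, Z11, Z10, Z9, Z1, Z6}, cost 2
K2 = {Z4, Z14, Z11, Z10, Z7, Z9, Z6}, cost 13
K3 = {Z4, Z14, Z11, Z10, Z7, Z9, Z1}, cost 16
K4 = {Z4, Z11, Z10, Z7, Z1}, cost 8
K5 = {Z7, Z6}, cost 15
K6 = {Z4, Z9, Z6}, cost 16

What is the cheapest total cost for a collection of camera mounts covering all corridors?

K1, K4 cover every corridor at cost 2 + 8 = 10.
Any cover uses at least 2 camera mounts; among all covering selections none totals below 10.

10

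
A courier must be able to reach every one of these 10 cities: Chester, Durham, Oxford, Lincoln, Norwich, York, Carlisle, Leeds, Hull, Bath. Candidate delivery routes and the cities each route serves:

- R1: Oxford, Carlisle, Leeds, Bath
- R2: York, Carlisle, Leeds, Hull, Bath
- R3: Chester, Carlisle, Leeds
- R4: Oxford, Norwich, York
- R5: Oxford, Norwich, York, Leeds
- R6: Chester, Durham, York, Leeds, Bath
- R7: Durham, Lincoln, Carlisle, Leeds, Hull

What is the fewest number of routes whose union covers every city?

3

R4, R6, R7 together cover {Chester, Durham, Oxford, Lincoln, Norwich, York, Carlisle, Leeds, Hull, Bath} — every city.
No 2 of the 7 routes cover everything (all 21 pairs fall short), so 3 is minimum.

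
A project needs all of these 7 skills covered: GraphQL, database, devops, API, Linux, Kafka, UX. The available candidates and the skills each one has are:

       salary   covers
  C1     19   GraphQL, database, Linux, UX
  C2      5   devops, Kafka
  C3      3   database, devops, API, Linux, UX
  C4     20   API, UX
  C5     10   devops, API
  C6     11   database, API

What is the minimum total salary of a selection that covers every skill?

27

C1, C2, C3 cover every skill at salary 19 + 5 + 3 = 27.
Any cover uses at least 3 candidates; among all covering selections none totals below 27.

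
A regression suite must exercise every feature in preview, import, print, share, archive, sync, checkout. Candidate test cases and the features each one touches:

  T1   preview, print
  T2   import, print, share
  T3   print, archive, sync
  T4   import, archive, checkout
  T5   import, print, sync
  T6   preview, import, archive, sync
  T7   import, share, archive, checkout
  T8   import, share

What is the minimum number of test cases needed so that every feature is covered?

T1, T3, T7 together cover {preview, import, print, share, archive, sync, checkout} — every feature.
No 2 of the 8 test cases cover everything (all 28 pairs fall short), so 3 is minimum.

3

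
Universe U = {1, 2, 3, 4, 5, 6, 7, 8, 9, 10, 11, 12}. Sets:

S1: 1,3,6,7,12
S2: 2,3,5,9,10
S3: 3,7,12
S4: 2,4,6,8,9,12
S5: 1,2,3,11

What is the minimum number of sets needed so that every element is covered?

S1, S2, S4, S5 together cover {1, 2, 3, 4, 5, 6, 7, 8, 9, 10, 11, 12} — every element.
No 3 of the 5 sets cover everything (all 10 triples fall short), so 4 is minimum.

4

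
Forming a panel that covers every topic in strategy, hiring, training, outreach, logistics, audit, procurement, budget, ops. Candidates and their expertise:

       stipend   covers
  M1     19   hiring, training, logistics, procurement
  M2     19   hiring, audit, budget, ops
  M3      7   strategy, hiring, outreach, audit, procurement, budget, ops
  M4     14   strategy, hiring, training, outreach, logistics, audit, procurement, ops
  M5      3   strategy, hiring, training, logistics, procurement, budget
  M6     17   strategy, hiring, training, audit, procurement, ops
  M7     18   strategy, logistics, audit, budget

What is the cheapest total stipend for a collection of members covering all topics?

M3, M5 cover every topic at stipend 7 + 3 = 10.
Any cover uses at least 2 members; among all covering selections none totals below 10.

10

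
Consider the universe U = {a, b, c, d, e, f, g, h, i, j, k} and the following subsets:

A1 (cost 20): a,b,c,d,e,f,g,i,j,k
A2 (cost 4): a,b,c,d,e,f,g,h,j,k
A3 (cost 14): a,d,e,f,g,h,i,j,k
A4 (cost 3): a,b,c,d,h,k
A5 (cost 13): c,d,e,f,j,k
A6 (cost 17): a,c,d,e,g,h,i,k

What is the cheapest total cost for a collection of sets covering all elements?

A3, A4 cover every element at cost 14 + 3 = 17.
Any cover uses at least 2 sets; among all covering selections none totals below 17.
Greedy by coverage-per-cost would pick A2, A3 for 18 — worse than the optimum 17.

17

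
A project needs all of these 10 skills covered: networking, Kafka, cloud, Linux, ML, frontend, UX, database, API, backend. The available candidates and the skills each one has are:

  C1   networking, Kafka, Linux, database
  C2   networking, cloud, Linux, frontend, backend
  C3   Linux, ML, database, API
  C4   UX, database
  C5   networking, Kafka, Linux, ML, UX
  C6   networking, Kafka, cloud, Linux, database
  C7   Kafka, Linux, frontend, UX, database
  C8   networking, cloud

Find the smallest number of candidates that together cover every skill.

3

C2, C3, C5 together cover {networking, Kafka, cloud, Linux, ML, frontend, UX, database, API, backend} — every skill.
No 2 of the 8 candidates cover everything (all 28 pairs fall short), so 3 is minimum.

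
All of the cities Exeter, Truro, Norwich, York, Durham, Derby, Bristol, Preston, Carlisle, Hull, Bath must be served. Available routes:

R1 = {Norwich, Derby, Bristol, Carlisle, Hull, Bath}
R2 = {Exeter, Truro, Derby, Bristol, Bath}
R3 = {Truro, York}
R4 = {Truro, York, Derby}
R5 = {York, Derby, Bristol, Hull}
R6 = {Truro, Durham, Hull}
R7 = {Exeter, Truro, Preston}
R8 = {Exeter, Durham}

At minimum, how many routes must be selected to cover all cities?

R1, R3, R6, R7 together cover {Exeter, Truro, Norwich, York, Durham, Derby, Bristol, Preston, Carlisle, Hull, Bath} — every city.
No 3 of the 8 routes cover everything (all 56 triples fall short), so 4 is minimum.

4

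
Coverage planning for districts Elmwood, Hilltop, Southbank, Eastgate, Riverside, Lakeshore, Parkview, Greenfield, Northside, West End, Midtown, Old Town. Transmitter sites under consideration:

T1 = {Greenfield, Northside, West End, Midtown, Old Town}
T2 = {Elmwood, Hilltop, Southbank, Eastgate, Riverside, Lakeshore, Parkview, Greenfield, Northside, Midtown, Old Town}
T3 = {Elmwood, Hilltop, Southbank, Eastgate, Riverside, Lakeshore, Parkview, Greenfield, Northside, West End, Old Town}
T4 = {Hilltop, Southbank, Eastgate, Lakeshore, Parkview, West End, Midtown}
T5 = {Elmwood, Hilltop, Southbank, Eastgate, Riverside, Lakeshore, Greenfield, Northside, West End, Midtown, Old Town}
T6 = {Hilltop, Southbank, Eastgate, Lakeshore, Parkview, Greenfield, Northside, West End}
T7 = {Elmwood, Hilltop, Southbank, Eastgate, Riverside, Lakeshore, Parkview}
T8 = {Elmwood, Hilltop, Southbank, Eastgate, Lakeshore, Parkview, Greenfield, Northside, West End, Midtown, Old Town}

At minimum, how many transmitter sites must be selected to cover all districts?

2

T1, T2 together cover {Elmwood, Hilltop, Southbank, Eastgate, Riverside, Lakeshore, Parkview, Greenfield, Northside, West End, Midtown, Old Town} — every district.
No single transmitter site contains all 12 districts, so 2 is optimal.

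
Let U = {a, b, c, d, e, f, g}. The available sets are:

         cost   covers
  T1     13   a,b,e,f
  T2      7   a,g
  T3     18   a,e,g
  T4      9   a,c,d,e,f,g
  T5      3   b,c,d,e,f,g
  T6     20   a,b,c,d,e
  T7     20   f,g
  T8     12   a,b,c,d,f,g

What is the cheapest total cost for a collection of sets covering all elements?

T2, T5 cover every element at cost 7 + 3 = 10.
Any cover uses at least 2 sets; among all covering selections none totals below 10.

10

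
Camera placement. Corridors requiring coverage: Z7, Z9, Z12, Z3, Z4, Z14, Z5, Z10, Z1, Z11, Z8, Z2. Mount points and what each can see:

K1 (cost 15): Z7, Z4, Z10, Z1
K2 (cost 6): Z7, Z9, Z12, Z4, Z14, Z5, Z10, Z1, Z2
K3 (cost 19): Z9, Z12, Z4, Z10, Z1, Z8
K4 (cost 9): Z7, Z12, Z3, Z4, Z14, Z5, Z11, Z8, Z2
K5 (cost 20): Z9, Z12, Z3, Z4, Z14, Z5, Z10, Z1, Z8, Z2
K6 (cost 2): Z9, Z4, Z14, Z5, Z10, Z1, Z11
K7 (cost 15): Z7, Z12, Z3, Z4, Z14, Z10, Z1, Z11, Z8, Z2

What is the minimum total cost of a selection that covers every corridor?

11

K4, K6 cover every corridor at cost 9 + 2 = 11.
Any cover uses at least 2 camera mounts; among all covering selections none totals below 11.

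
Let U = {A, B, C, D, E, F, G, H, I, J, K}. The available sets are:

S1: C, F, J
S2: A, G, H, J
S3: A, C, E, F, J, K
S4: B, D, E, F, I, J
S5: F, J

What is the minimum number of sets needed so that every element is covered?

3

S2, S3, S4 together cover {A, B, C, D, E, F, G, H, I, J, K} — every element.
No 2 of the 5 sets cover everything (all 10 pairs fall short), so 3 is minimum.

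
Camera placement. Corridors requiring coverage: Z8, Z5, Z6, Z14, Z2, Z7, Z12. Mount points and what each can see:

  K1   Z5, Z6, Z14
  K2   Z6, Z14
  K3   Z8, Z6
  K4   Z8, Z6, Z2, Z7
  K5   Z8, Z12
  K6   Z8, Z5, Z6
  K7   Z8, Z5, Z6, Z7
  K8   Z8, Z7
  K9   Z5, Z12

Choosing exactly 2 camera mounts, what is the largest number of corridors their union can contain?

6

Choosing K1, K4 covers {Z8, Z5, Z6, Z14, Z2, Z7} — 6 corridors.
No choice of 2 camera mounts does better; here Z12 is left uncovered.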